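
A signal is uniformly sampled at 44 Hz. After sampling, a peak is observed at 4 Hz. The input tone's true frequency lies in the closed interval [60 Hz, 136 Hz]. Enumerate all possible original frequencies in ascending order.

Frequencies that alias to 4 Hz are k·fs ± 4 Hz for integer k ≥ 0.
k=0: 4 Hz.
k=1: 40 Hz, 48 Hz.
k=2: 84 Hz, 92 Hz.
k=3: 128 Hz, 136 Hz.
k=4: 172 Hz, 180 Hz.
Within [60 Hz, 136 Hz]: 84 Hz, 92 Hz, 128 Hz, 136 Hz.

84 Hz, 92 Hz, 128 Hz, 136 Hz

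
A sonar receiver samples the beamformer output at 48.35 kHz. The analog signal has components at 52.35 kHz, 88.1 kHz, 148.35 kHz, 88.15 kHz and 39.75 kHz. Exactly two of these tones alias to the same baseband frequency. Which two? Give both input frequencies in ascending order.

fs/2 = 24.175 kHz.
52.35 kHz mod fs = 4 kHz.
4 kHz ≤ fs/2 = 24.175 kHz, appears at 4 kHz.
88.1 kHz mod fs = 39.75 kHz.
39.75 kHz > fs/2 = 24.175 kHz, folds to fs − 39.75 kHz = 8.6 kHz.
148.35 kHz mod fs = 3.3 kHz.
3.3 kHz ≤ fs/2 = 24.175 kHz, appears at 3.3 kHz.
88.15 kHz mod fs = 39.8 kHz.
39.8 kHz > fs/2 = 24.175 kHz, folds to fs − 39.8 kHz = 8.55 kHz.
39.75 kHz > fs/2 = 24.175 kHz, folds to fs − 39.75 kHz = 8.6 kHz.
39.75 kHz and 88.1 kHz both map to 8.6 kHz.

39.75 kHz, 88.1 kHz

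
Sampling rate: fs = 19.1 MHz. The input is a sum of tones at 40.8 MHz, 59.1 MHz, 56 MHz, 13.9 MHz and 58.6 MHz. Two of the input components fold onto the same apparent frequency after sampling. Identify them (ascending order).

56 MHz, 58.6 MHz

fs/2 = 9.55 MHz.
40.8 MHz mod fs = 2.6 MHz.
2.6 MHz ≤ fs/2 = 9.55 MHz, appears at 2.6 MHz.
59.1 MHz mod fs = 1.8 MHz.
1.8 MHz ≤ fs/2 = 9.55 MHz, appears at 1.8 MHz.
56 MHz mod fs = 17.8 MHz.
17.8 MHz > fs/2 = 9.55 MHz, folds to fs − 17.8 MHz = 1.3 MHz.
13.9 MHz > fs/2 = 9.55 MHz, folds to fs − 13.9 MHz = 5.2 MHz.
58.6 MHz mod fs = 1.3 MHz.
1.3 MHz ≤ fs/2 = 9.55 MHz, appears at 1.3 MHz.
56 MHz and 58.6 MHz both map to 1.3 MHz.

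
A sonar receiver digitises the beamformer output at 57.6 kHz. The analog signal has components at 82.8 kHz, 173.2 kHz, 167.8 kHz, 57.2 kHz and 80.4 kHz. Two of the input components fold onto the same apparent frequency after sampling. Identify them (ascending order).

57.2 kHz, 173.2 kHz

fs/2 = 28.8 kHz.
82.8 kHz mod fs = 25.2 kHz.
25.2 kHz ≤ fs/2 = 28.8 kHz, appears at 25.2 kHz.
173.2 kHz mod fs = 0.4 kHz.
0.4 kHz ≤ fs/2 = 28.8 kHz, appears at 0.4 kHz.
167.8 kHz mod fs = 52.6 kHz.
52.6 kHz > fs/2 = 28.8 kHz, folds to fs − 52.6 kHz = 5 kHz.
57.2 kHz > fs/2 = 28.8 kHz, folds to fs − 57.2 kHz = 0.4 kHz.
80.4 kHz mod fs = 22.8 kHz.
22.8 kHz ≤ fs/2 = 28.8 kHz, appears at 22.8 kHz.
57.2 kHz and 173.2 kHz both map to 0.4 kHz.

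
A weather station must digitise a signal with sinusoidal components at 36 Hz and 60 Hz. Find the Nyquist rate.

120 Hz

Highest-frequency component: 60 Hz.
Nyquist rate = 2 × 60 Hz = 120 Hz.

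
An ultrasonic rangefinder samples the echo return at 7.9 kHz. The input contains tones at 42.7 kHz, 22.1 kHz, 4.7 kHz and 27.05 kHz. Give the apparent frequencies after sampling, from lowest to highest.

fs/2 = 3.95 kHz.
42.7 kHz mod fs = 3.2 kHz.
3.2 kHz ≤ fs/2 = 3.95 kHz, appears at 3.2 kHz.
22.1 kHz mod fs = 6.3 kHz.
6.3 kHz > fs/2 = 3.95 kHz, folds to fs − 6.3 kHz = 1.6 kHz.
4.7 kHz > fs/2 = 3.95 kHz, folds to fs − 4.7 kHz = 3.2 kHz.
27.05 kHz mod fs = 3.35 kHz.
3.35 kHz ≤ fs/2 = 3.95 kHz, appears at 3.35 kHz.
Distinct values: {1.6 kHz, 3.2 kHz, 3.35 kHz}.

1.6 kHz, 3.2 kHz, 3.35 kHz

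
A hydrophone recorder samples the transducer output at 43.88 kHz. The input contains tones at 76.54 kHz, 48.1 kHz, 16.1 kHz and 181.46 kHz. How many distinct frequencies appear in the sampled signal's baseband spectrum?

fs/2 = 21.94 kHz.
76.54 kHz mod fs = 32.66 kHz.
32.66 kHz > fs/2 = 21.94 kHz, folds to fs − 32.66 kHz = 11.22 kHz.
48.1 kHz mod fs = 4.22 kHz.
4.22 kHz ≤ fs/2 = 21.94 kHz, appears at 4.22 kHz.
16.1 kHz ≤ fs/2 = 21.94 kHz, passes unchanged.
181.46 kHz mod fs = 5.94 kHz.
5.94 kHz ≤ fs/2 = 21.94 kHz, appears at 5.94 kHz.
Distinct values: {4.22 kHz, 5.94 kHz, 11.22 kHz, 16.1 kHz} → 4.

4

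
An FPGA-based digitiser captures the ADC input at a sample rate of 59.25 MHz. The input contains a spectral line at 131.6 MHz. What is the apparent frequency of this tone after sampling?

131.6 MHz mod fs = 13.1 MHz.
13.1 MHz ≤ fs/2 = 29.625 MHz, appears at 13.1 MHz.

13.1 MHz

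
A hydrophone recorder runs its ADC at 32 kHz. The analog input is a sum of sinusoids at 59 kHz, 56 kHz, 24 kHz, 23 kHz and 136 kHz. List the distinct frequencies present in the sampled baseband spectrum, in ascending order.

5 kHz, 8 kHz, 9 kHz

fs/2 = 16 kHz.
59 kHz mod fs = 27 kHz.
27 kHz > fs/2 = 16 kHz, folds to fs − 27 kHz = 5 kHz.
56 kHz mod fs = 24 kHz.
24 kHz > fs/2 = 16 kHz, folds to fs − 24 kHz = 8 kHz.
24 kHz > fs/2 = 16 kHz, folds to fs − 24 kHz = 8 kHz.
23 kHz > fs/2 = 16 kHz, folds to fs − 23 kHz = 9 kHz.
136 kHz mod fs = 8 kHz.
8 kHz ≤ fs/2 = 16 kHz, appears at 8 kHz.
Distinct values: {5 kHz, 8 kHz, 9 kHz}.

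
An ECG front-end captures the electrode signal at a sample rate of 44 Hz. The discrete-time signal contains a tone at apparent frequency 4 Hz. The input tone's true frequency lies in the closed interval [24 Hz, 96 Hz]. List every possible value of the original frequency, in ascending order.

40 Hz, 48 Hz, 84 Hz, 92 Hz

Frequencies that alias to 4 Hz are k·fs ± 4 Hz for integer k ≥ 0.
k=0: 4 Hz.
k=1: 40 Hz, 48 Hz.
k=2: 84 Hz, 92 Hz.
k=3: 128 Hz, 136 Hz.
Within [24 Hz, 96 Hz]: 40 Hz, 48 Hz, 84 Hz, 92 Hz.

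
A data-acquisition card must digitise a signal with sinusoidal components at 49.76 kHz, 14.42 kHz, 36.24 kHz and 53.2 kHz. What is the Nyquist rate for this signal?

106.4 kHz

Highest-frequency component: 53.2 kHz.
Nyquist rate = 2 × 53.2 kHz = 106.4 kHz.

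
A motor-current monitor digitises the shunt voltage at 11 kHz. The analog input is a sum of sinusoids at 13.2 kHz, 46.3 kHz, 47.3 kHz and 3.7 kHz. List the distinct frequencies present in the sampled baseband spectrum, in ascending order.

2.2 kHz, 2.3 kHz, 3.3 kHz, 3.7 kHz

fs/2 = 5.5 kHz.
13.2 kHz mod fs = 2.2 kHz.
2.2 kHz ≤ fs/2 = 5.5 kHz, appears at 2.2 kHz.
46.3 kHz mod fs = 2.3 kHz.
2.3 kHz ≤ fs/2 = 5.5 kHz, appears at 2.3 kHz.
47.3 kHz mod fs = 3.3 kHz.
3.3 kHz ≤ fs/2 = 5.5 kHz, appears at 3.3 kHz.
3.7 kHz ≤ fs/2 = 5.5 kHz, passes unchanged.
Distinct values: {2.2 kHz, 2.3 kHz, 3.3 kHz, 3.7 kHz}.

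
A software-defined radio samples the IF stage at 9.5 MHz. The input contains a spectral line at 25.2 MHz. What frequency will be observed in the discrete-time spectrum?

25.2 MHz mod fs = 6.2 MHz.
6.2 MHz > fs/2 = 4.75 MHz, folds to fs − 6.2 MHz = 3.3 MHz.

3.3 MHz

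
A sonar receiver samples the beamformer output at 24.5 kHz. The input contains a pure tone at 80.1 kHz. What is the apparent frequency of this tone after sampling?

80.1 kHz mod fs = 6.6 kHz.
6.6 kHz ≤ fs/2 = 12.25 kHz, appears at 6.6 kHz.

6.6 kHz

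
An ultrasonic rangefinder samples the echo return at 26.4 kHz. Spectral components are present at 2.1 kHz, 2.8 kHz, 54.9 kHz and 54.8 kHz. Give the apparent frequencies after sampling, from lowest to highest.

fs/2 = 13.2 kHz.
2.1 kHz ≤ fs/2 = 13.2 kHz, passes unchanged.
2.8 kHz ≤ fs/2 = 13.2 kHz, passes unchanged.
54.9 kHz mod fs = 2.1 kHz.
2.1 kHz ≤ fs/2 = 13.2 kHz, appears at 2.1 kHz.
54.8 kHz mod fs = 2 kHz.
2 kHz ≤ fs/2 = 13.2 kHz, appears at 2 kHz.
Distinct values: {2 kHz, 2.1 kHz, 2.8 kHz}.

2 kHz, 2.1 kHz, 2.8 kHz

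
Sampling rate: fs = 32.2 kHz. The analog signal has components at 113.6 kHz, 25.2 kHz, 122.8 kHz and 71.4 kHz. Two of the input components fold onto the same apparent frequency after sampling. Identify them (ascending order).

25.2 kHz, 71.4 kHz

fs/2 = 16.1 kHz.
113.6 kHz mod fs = 17 kHz.
17 kHz > fs/2 = 16.1 kHz, folds to fs − 17 kHz = 15.2 kHz.
25.2 kHz > fs/2 = 16.1 kHz, folds to fs − 25.2 kHz = 7 kHz.
122.8 kHz mod fs = 26.2 kHz.
26.2 kHz > fs/2 = 16.1 kHz, folds to fs − 26.2 kHz = 6 kHz.
71.4 kHz mod fs = 7 kHz.
7 kHz ≤ fs/2 = 16.1 kHz, appears at 7 kHz.
25.2 kHz and 71.4 kHz both map to 7 kHz.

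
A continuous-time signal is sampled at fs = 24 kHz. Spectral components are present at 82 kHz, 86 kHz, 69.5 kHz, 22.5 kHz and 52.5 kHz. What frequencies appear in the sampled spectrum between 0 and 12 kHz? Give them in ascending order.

fs/2 = 12 kHz.
82 kHz mod fs = 10 kHz.
10 kHz ≤ fs/2 = 12 kHz, appears at 10 kHz.
86 kHz mod fs = 14 kHz.
14 kHz > fs/2 = 12 kHz, folds to fs − 14 kHz = 10 kHz.
69.5 kHz mod fs = 21.5 kHz.
21.5 kHz > fs/2 = 12 kHz, folds to fs − 21.5 kHz = 2.5 kHz.
22.5 kHz > fs/2 = 12 kHz, folds to fs − 22.5 kHz = 1.5 kHz.
52.5 kHz mod fs = 4.5 kHz.
4.5 kHz ≤ fs/2 = 12 kHz, appears at 4.5 kHz.
Distinct values: {1.5 kHz, 2.5 kHz, 4.5 kHz, 10 kHz}.

1.5 kHz, 2.5 kHz, 4.5 kHz, 10 kHz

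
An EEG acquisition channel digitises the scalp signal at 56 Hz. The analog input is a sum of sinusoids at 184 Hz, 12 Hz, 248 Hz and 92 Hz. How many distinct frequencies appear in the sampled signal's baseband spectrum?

4

fs/2 = 28 Hz.
184 Hz mod fs = 16 Hz.
16 Hz ≤ fs/2 = 28 Hz, appears at 16 Hz.
12 Hz ≤ fs/2 = 28 Hz, passes unchanged.
248 Hz mod fs = 24 Hz.
24 Hz ≤ fs/2 = 28 Hz, appears at 24 Hz.
92 Hz mod fs = 36 Hz.
36 Hz > fs/2 = 28 Hz, folds to fs − 36 Hz = 20 Hz.
Distinct values: {12 Hz, 16 Hz, 20 Hz, 24 Hz} → 4.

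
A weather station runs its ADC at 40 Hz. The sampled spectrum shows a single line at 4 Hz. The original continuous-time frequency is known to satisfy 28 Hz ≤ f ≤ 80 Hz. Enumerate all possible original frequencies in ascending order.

36 Hz, 44 Hz, 76 Hz

Frequencies that alias to 4 Hz are k·fs ± 4 Hz for integer k ≥ 0.
k=0: 4 Hz.
k=1: 36 Hz, 44 Hz.
k=2: 76 Hz, 84 Hz.
k=3: 116 Hz, 124 Hz.
Within [28 Hz, 80 Hz]: 36 Hz, 44 Hz, 76 Hz.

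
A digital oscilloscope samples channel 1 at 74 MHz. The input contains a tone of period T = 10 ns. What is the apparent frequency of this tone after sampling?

T = 10 ns → f = 1/T = 100 MHz.
100 MHz mod fs = 26 MHz.
26 MHz ≤ fs/2 = 37 MHz, appears at 26 MHz.

26 MHz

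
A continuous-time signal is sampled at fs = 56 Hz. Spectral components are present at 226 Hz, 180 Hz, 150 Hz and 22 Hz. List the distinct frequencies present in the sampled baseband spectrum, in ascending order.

fs/2 = 28 Hz.
226 Hz mod fs = 2 Hz.
2 Hz ≤ fs/2 = 28 Hz, appears at 2 Hz.
180 Hz mod fs = 12 Hz.
12 Hz ≤ fs/2 = 28 Hz, appears at 12 Hz.
150 Hz mod fs = 38 Hz.
38 Hz > fs/2 = 28 Hz, folds to fs − 38 Hz = 18 Hz.
22 Hz ≤ fs/2 = 28 Hz, passes unchanged.
Distinct values: {2 Hz, 12 Hz, 18 Hz, 22 Hz}.

2 Hz, 12 Hz, 18 Hz, 22 Hz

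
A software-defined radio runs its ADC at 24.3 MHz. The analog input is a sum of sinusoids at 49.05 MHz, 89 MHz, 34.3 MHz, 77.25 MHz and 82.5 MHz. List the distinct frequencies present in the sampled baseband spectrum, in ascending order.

0.45 MHz, 4.35 MHz, 8.2 MHz, 9.6 MHz, 10 MHz

fs/2 = 12.15 MHz.
49.05 MHz mod fs = 0.45 MHz.
0.45 MHz ≤ fs/2 = 12.15 MHz, appears at 0.45 MHz.
89 MHz mod fs = 16.1 MHz.
16.1 MHz > fs/2 = 12.15 MHz, folds to fs − 16.1 MHz = 8.2 MHz.
34.3 MHz mod fs = 10 MHz.
10 MHz ≤ fs/2 = 12.15 MHz, appears at 10 MHz.
77.25 MHz mod fs = 4.35 MHz.
4.35 MHz ≤ fs/2 = 12.15 MHz, appears at 4.35 MHz.
82.5 MHz mod fs = 9.6 MHz.
9.6 MHz ≤ fs/2 = 12.15 MHz, appears at 9.6 MHz.
Distinct values: {0.45 MHz, 4.35 MHz, 8.2 MHz, 9.6 MHz, 10 MHz}.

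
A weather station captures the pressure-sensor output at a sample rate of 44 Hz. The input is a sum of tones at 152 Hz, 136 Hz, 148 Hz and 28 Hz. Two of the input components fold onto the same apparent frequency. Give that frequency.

16 Hz

fs/2 = 22 Hz.
152 Hz mod fs = 20 Hz.
20 Hz ≤ fs/2 = 22 Hz, appears at 20 Hz.
136 Hz mod fs = 4 Hz.
4 Hz ≤ fs/2 = 22 Hz, appears at 4 Hz.
148 Hz mod fs = 16 Hz.
16 Hz ≤ fs/2 = 22 Hz, appears at 16 Hz.
28 Hz > fs/2 = 22 Hz, folds to fs − 28 Hz = 16 Hz.
28 Hz and 148 Hz both map to 16 Hz.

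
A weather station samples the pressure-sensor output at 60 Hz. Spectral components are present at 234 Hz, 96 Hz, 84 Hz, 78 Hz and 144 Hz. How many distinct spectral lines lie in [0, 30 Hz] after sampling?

3

fs/2 = 30 Hz.
234 Hz mod fs = 54 Hz.
54 Hz > fs/2 = 30 Hz, folds to fs − 54 Hz = 6 Hz.
96 Hz mod fs = 36 Hz.
36 Hz > fs/2 = 30 Hz, folds to fs − 36 Hz = 24 Hz.
84 Hz mod fs = 24 Hz.
24 Hz ≤ fs/2 = 30 Hz, appears at 24 Hz.
78 Hz mod fs = 18 Hz.
18 Hz ≤ fs/2 = 30 Hz, appears at 18 Hz.
144 Hz mod fs = 24 Hz.
24 Hz ≤ fs/2 = 30 Hz, appears at 24 Hz.
Distinct values: {6 Hz, 18 Hz, 24 Hz} → 3.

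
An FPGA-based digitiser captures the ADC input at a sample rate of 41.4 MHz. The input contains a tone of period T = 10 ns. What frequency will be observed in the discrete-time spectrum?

T = 10 ns → f = 1/T = 100 MHz.
100 MHz mod fs = 17.2 MHz.
17.2 MHz ≤ fs/2 = 20.7 MHz, appears at 17.2 MHz.

17.2 MHz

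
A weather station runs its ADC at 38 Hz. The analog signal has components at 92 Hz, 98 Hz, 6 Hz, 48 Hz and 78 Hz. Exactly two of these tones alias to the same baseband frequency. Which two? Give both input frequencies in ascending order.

92 Hz, 98 Hz

fs/2 = 19 Hz.
92 Hz mod fs = 16 Hz.
16 Hz ≤ fs/2 = 19 Hz, appears at 16 Hz.
98 Hz mod fs = 22 Hz.
22 Hz > fs/2 = 19 Hz, folds to fs − 22 Hz = 16 Hz.
6 Hz ≤ fs/2 = 19 Hz, passes unchanged.
48 Hz mod fs = 10 Hz.
10 Hz ≤ fs/2 = 19 Hz, appears at 10 Hz.
78 Hz mod fs = 2 Hz.
2 Hz ≤ fs/2 = 19 Hz, appears at 2 Hz.
92 Hz and 98 Hz both map to 16 Hz.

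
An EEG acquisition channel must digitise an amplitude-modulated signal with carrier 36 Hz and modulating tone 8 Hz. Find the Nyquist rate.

AM sidebands sit at fc ± fm = 28 Hz and 44 Hz.
Highest-frequency component: 44 Hz.
Nyquist rate = 2 × 44 Hz = 88 Hz.

88 Hz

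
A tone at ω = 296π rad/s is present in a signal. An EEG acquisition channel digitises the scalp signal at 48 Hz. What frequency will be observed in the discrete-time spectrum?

ω = 296π rad/s → f = ω/(2π) = 148 Hz.
148 Hz mod fs = 4 Hz.
4 Hz ≤ fs/2 = 24 Hz, appears at 4 Hz.

4 Hz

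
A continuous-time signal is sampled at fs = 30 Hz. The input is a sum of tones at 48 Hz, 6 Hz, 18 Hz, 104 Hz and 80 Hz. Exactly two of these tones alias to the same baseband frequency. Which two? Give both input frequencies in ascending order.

fs/2 = 15 Hz.
48 Hz mod fs = 18 Hz.
18 Hz > fs/2 = 15 Hz, folds to fs − 18 Hz = 12 Hz.
6 Hz ≤ fs/2 = 15 Hz, passes unchanged.
18 Hz > fs/2 = 15 Hz, folds to fs − 18 Hz = 12 Hz.
104 Hz mod fs = 14 Hz.
14 Hz ≤ fs/2 = 15 Hz, appears at 14 Hz.
80 Hz mod fs = 20 Hz.
20 Hz > fs/2 = 15 Hz, folds to fs − 20 Hz = 10 Hz.
18 Hz and 48 Hz both map to 12 Hz.

18 Hz, 48 Hz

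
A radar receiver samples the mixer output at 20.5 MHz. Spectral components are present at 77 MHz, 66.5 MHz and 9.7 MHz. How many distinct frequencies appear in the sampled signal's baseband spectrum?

2

fs/2 = 10.25 MHz.
77 MHz mod fs = 15.5 MHz.
15.5 MHz > fs/2 = 10.25 MHz, folds to fs − 15.5 MHz = 5 MHz.
66.5 MHz mod fs = 5 MHz.
5 MHz ≤ fs/2 = 10.25 MHz, appears at 5 MHz.
9.7 MHz ≤ fs/2 = 10.25 MHz, passes unchanged.
Distinct values: {5 MHz, 9.7 MHz} → 2.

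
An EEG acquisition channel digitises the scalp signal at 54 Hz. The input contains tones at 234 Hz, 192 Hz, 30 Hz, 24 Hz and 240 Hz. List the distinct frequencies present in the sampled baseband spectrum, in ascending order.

fs/2 = 27 Hz.
234 Hz mod fs = 18 Hz.
18 Hz ≤ fs/2 = 27 Hz, appears at 18 Hz.
192 Hz mod fs = 30 Hz.
30 Hz > fs/2 = 27 Hz, folds to fs − 30 Hz = 24 Hz.
30 Hz > fs/2 = 27 Hz, folds to fs − 30 Hz = 24 Hz.
24 Hz ≤ fs/2 = 27 Hz, passes unchanged.
240 Hz mod fs = 24 Hz.
24 Hz ≤ fs/2 = 27 Hz, appears at 24 Hz.
Distinct values: {18 Hz, 24 Hz}.

18 Hz, 24 Hz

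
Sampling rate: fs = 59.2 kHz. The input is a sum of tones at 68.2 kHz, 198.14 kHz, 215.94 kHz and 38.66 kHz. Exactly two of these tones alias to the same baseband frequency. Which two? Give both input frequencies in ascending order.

38.66 kHz, 198.14 kHz

fs/2 = 29.6 kHz.
68.2 kHz mod fs = 9 kHz.
9 kHz ≤ fs/2 = 29.6 kHz, appears at 9 kHz.
198.14 kHz mod fs = 20.54 kHz.
20.54 kHz ≤ fs/2 = 29.6 kHz, appears at 20.54 kHz.
215.94 kHz mod fs = 38.34 kHz.
38.34 kHz > fs/2 = 29.6 kHz, folds to fs − 38.34 kHz = 20.86 kHz.
38.66 kHz > fs/2 = 29.6 kHz, folds to fs − 38.66 kHz = 20.54 kHz.
38.66 kHz and 198.14 kHz both map to 20.54 kHz.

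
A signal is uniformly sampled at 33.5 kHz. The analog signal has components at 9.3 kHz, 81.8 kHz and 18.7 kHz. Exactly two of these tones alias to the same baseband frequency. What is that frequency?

fs/2 = 16.75 kHz.
9.3 kHz ≤ fs/2 = 16.75 kHz, passes unchanged.
81.8 kHz mod fs = 14.8 kHz.
14.8 kHz ≤ fs/2 = 16.75 kHz, appears at 14.8 kHz.
18.7 kHz > fs/2 = 16.75 kHz, folds to fs − 18.7 kHz = 14.8 kHz.
18.7 kHz and 81.8 kHz both map to 14.8 kHz.

14.8 kHz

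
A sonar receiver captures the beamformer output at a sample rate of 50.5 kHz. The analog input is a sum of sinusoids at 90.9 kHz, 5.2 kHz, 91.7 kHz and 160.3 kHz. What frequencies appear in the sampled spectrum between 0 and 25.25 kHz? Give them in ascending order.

5.2 kHz, 8.8 kHz, 9.3 kHz, 10.1 kHz

fs/2 = 25.25 kHz.
90.9 kHz mod fs = 40.4 kHz.
40.4 kHz > fs/2 = 25.25 kHz, folds to fs − 40.4 kHz = 10.1 kHz.
5.2 kHz ≤ fs/2 = 25.25 kHz, passes unchanged.
91.7 kHz mod fs = 41.2 kHz.
41.2 kHz > fs/2 = 25.25 kHz, folds to fs − 41.2 kHz = 9.3 kHz.
160.3 kHz mod fs = 8.8 kHz.
8.8 kHz ≤ fs/2 = 25.25 kHz, appears at 8.8 kHz.
Distinct values: {5.2 kHz, 8.8 kHz, 9.3 kHz, 10.1 kHz}.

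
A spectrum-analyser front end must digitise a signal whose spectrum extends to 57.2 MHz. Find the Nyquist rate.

114.4 MHz

Nyquist rate = 2 × 57.2 MHz = 114.4 MHz.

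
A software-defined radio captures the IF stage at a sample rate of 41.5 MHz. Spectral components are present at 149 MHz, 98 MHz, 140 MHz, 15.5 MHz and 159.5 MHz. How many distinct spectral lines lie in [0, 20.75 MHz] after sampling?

fs/2 = 20.75 MHz.
149 MHz mod fs = 24.5 MHz.
24.5 MHz > fs/2 = 20.75 MHz, folds to fs − 24.5 MHz = 17 MHz.
98 MHz mod fs = 15 MHz.
15 MHz ≤ fs/2 = 20.75 MHz, appears at 15 MHz.
140 MHz mod fs = 15.5 MHz.
15.5 MHz ≤ fs/2 = 20.75 MHz, appears at 15.5 MHz.
15.5 MHz ≤ fs/2 = 20.75 MHz, passes unchanged.
159.5 MHz mod fs = 35 MHz.
35 MHz > fs/2 = 20.75 MHz, folds to fs − 35 MHz = 6.5 MHz.
Distinct values: {6.5 MHz, 15 MHz, 15.5 MHz, 17 MHz} → 4.

4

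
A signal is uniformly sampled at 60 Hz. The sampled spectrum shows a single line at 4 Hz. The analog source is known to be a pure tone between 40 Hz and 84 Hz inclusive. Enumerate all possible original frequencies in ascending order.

56 Hz, 64 Hz

Frequencies that alias to 4 Hz are k·fs ± 4 Hz for integer k ≥ 0.
k=0: 4 Hz.
k=1: 56 Hz, 64 Hz.
k=2: 116 Hz, 124 Hz.
Within [40 Hz, 84 Hz]: 56 Hz, 64 Hz.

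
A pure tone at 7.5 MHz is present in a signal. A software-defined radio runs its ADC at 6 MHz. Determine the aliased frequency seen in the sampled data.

1.5 MHz

7.5 MHz mod fs = 1.5 MHz.
1.5 MHz ≤ fs/2 = 3 MHz, appears at 1.5 MHz.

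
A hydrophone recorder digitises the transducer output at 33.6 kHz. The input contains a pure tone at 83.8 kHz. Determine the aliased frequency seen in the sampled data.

16.6 kHz

83.8 kHz mod fs = 16.6 kHz.
16.6 kHz ≤ fs/2 = 16.8 kHz, appears at 16.6 kHz.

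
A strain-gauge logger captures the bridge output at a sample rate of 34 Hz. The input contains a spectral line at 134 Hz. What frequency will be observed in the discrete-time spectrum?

2 Hz

134 Hz mod fs = 32 Hz.
32 Hz > fs/2 = 17 Hz, folds to fs − 32 Hz = 2 Hz.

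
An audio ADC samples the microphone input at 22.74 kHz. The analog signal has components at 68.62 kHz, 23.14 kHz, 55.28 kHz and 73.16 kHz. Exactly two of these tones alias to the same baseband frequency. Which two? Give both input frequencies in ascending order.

23.14 kHz, 68.62 kHz

fs/2 = 11.37 kHz.
68.62 kHz mod fs = 0.4 kHz.
0.4 kHz ≤ fs/2 = 11.37 kHz, appears at 0.4 kHz.
23.14 kHz mod fs = 0.4 kHz.
0.4 kHz ≤ fs/2 = 11.37 kHz, appears at 0.4 kHz.
55.28 kHz mod fs = 9.8 kHz.
9.8 kHz ≤ fs/2 = 11.37 kHz, appears at 9.8 kHz.
73.16 kHz mod fs = 4.94 kHz.
4.94 kHz ≤ fs/2 = 11.37 kHz, appears at 4.94 kHz.
23.14 kHz and 68.62 kHz both map to 0.4 kHz.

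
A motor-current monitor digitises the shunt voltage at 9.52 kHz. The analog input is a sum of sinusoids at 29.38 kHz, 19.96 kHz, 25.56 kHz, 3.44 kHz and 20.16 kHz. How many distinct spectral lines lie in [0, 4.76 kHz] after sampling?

5

fs/2 = 4.76 kHz.
29.38 kHz mod fs = 0.82 kHz.
0.82 kHz ≤ fs/2 = 4.76 kHz, appears at 0.82 kHz.
19.96 kHz mod fs = 0.92 kHz.
0.92 kHz ≤ fs/2 = 4.76 kHz, appears at 0.92 kHz.
25.56 kHz mod fs = 6.52 kHz.
6.52 kHz > fs/2 = 4.76 kHz, folds to fs − 6.52 kHz = 3 kHz.
3.44 kHz ≤ fs/2 = 4.76 kHz, passes unchanged.
20.16 kHz mod fs = 1.12 kHz.
1.12 kHz ≤ fs/2 = 4.76 kHz, appears at 1.12 kHz.
Distinct values: {0.82 kHz, 0.92 kHz, 1.12 kHz, 3 kHz, 3.44 kHz} → 5.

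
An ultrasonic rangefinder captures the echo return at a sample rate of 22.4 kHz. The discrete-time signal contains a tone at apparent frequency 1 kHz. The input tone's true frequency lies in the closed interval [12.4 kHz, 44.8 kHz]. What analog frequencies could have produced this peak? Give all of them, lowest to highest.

Frequencies that alias to 1 kHz are k·fs ± 1 kHz for integer k ≥ 0.
k=0: 1 kHz.
k=1: 21.4 kHz, 23.4 kHz.
k=2: 43.8 kHz, 45.8 kHz.
k=3: 66.2 kHz, 68.2 kHz.
Within [12.4 kHz, 44.8 kHz]: 21.4 kHz, 23.4 kHz, 43.8 kHz.

21.4 kHz, 23.4 kHz, 43.8 kHz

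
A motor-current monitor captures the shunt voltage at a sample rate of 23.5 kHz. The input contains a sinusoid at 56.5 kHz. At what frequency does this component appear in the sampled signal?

56.5 kHz mod fs = 9.5 kHz.
9.5 kHz ≤ fs/2 = 11.75 kHz, appears at 9.5 kHz.

9.5 kHz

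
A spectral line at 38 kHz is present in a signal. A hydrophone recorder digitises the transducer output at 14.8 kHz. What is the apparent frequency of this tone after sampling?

6.4 kHz

38 kHz mod fs = 8.4 kHz.
8.4 kHz > fs/2 = 7.4 kHz, folds to fs − 8.4 kHz = 6.4 kHz.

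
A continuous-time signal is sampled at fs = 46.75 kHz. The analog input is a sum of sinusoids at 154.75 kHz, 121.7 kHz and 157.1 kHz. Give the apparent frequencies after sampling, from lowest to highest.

fs/2 = 23.375 kHz.
154.75 kHz mod fs = 14.5 kHz.
14.5 kHz ≤ fs/2 = 23.375 kHz, appears at 14.5 kHz.
121.7 kHz mod fs = 28.2 kHz.
28.2 kHz > fs/2 = 23.375 kHz, folds to fs − 28.2 kHz = 18.55 kHz.
157.1 kHz mod fs = 16.85 kHz.
16.85 kHz ≤ fs/2 = 23.375 kHz, appears at 16.85 kHz.
Distinct values: {14.5 kHz, 16.85 kHz, 18.55 kHz}.

14.5 kHz, 16.85 kHz, 18.55 kHz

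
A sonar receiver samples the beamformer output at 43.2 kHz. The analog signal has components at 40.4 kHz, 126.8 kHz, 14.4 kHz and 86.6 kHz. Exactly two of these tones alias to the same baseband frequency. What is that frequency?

2.8 kHz

fs/2 = 21.6 kHz.
40.4 kHz > fs/2 = 21.6 kHz, folds to fs − 40.4 kHz = 2.8 kHz.
126.8 kHz mod fs = 40.4 kHz.
40.4 kHz > fs/2 = 21.6 kHz, folds to fs − 40.4 kHz = 2.8 kHz.
14.4 kHz ≤ fs/2 = 21.6 kHz, passes unchanged.
86.6 kHz mod fs = 0.2 kHz.
0.2 kHz ≤ fs/2 = 21.6 kHz, appears at 0.2 kHz.
40.4 kHz and 126.8 kHz both map to 2.8 kHz.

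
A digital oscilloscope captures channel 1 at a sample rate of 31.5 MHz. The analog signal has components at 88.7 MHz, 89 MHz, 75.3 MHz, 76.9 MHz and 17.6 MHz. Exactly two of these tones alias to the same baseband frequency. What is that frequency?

13.9 MHz

fs/2 = 15.75 MHz.
88.7 MHz mod fs = 25.7 MHz.
25.7 MHz > fs/2 = 15.75 MHz, folds to fs − 25.7 MHz = 5.8 MHz.
89 MHz mod fs = 26 MHz.
26 MHz > fs/2 = 15.75 MHz, folds to fs − 26 MHz = 5.5 MHz.
75.3 MHz mod fs = 12.3 MHz.
12.3 MHz ≤ fs/2 = 15.75 MHz, appears at 12.3 MHz.
76.9 MHz mod fs = 13.9 MHz.
13.9 MHz ≤ fs/2 = 15.75 MHz, appears at 13.9 MHz.
17.6 MHz > fs/2 = 15.75 MHz, folds to fs − 17.6 MHz = 13.9 MHz.
17.6 MHz and 76.9 MHz both map to 13.9 MHz.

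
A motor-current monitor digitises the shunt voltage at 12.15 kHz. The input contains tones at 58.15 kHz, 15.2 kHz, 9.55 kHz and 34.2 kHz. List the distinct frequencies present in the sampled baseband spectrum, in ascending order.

2.25 kHz, 2.6 kHz, 3.05 kHz

fs/2 = 6.075 kHz.
58.15 kHz mod fs = 9.55 kHz.
9.55 kHz > fs/2 = 6.075 kHz, folds to fs − 9.55 kHz = 2.6 kHz.
15.2 kHz mod fs = 3.05 kHz.
3.05 kHz ≤ fs/2 = 6.075 kHz, appears at 3.05 kHz.
9.55 kHz > fs/2 = 6.075 kHz, folds to fs − 9.55 kHz = 2.6 kHz.
34.2 kHz mod fs = 9.9 kHz.
9.9 kHz > fs/2 = 6.075 kHz, folds to fs − 9.9 kHz = 2.25 kHz.
Distinct values: {2.25 kHz, 2.6 kHz, 3.05 kHz}.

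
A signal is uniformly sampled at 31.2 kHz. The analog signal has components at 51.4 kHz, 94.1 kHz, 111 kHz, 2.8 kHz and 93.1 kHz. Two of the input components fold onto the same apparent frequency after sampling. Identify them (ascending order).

93.1 kHz, 94.1 kHz

fs/2 = 15.6 kHz.
51.4 kHz mod fs = 20.2 kHz.
20.2 kHz > fs/2 = 15.6 kHz, folds to fs − 20.2 kHz = 11 kHz.
94.1 kHz mod fs = 0.5 kHz.
0.5 kHz ≤ fs/2 = 15.6 kHz, appears at 0.5 kHz.
111 kHz mod fs = 17.4 kHz.
17.4 kHz > fs/2 = 15.6 kHz, folds to fs − 17.4 kHz = 13.8 kHz.
2.8 kHz ≤ fs/2 = 15.6 kHz, passes unchanged.
93.1 kHz mod fs = 30.7 kHz.
30.7 kHz > fs/2 = 15.6 kHz, folds to fs − 30.7 kHz = 0.5 kHz.
93.1 kHz and 94.1 kHz both map to 0.5 kHz.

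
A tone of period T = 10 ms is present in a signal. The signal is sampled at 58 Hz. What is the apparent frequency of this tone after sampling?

T = 10 ms → f = 1/T = 100 Hz.
100 Hz mod fs = 42 Hz.
42 Hz > fs/2 = 29 Hz, folds to fs − 42 Hz = 16 Hz.

16 Hz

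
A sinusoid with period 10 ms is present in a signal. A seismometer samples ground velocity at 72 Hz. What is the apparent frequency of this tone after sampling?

T = 10 ms → f = 1/T = 100 Hz.
100 Hz mod fs = 28 Hz.
28 Hz ≤ fs/2 = 36 Hz, appears at 28 Hz.

28 Hz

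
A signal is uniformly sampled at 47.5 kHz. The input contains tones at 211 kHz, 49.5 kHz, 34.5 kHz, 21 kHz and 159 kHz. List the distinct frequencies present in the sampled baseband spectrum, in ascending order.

fs/2 = 23.75 kHz.
211 kHz mod fs = 21 kHz.
21 kHz ≤ fs/2 = 23.75 kHz, appears at 21 kHz.
49.5 kHz mod fs = 2 kHz.
2 kHz ≤ fs/2 = 23.75 kHz, appears at 2 kHz.
34.5 kHz > fs/2 = 23.75 kHz, folds to fs − 34.5 kHz = 13 kHz.
21 kHz ≤ fs/2 = 23.75 kHz, passes unchanged.
159 kHz mod fs = 16.5 kHz.
16.5 kHz ≤ fs/2 = 23.75 kHz, appears at 16.5 kHz.
Distinct values: {2 kHz, 13 kHz, 16.5 kHz, 21 kHz}.

2 kHz, 13 kHz, 16.5 kHz, 21 kHz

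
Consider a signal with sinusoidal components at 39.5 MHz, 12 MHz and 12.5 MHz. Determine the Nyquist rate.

Highest-frequency component: 39.5 MHz.
Nyquist rate = 2 × 39.5 MHz = 79 MHz.

79 MHz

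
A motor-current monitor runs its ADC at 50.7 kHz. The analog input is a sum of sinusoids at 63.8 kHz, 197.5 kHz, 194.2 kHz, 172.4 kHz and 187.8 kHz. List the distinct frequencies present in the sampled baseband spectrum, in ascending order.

fs/2 = 25.35 kHz.
63.8 kHz mod fs = 13.1 kHz.
13.1 kHz ≤ fs/2 = 25.35 kHz, appears at 13.1 kHz.
197.5 kHz mod fs = 45.4 kHz.
45.4 kHz > fs/2 = 25.35 kHz, folds to fs − 45.4 kHz = 5.3 kHz.
194.2 kHz mod fs = 42.1 kHz.
42.1 kHz > fs/2 = 25.35 kHz, folds to fs − 42.1 kHz = 8.6 kHz.
172.4 kHz mod fs = 20.3 kHz.
20.3 kHz ≤ fs/2 = 25.35 kHz, appears at 20.3 kHz.
187.8 kHz mod fs = 35.7 kHz.
35.7 kHz > fs/2 = 25.35 kHz, folds to fs − 35.7 kHz = 15 kHz.
Distinct values: {5.3 kHz, 8.6 kHz, 13.1 kHz, 15 kHz, 20.3 kHz}.

5.3 kHz, 8.6 kHz, 13.1 kHz, 15 kHz, 20.3 kHz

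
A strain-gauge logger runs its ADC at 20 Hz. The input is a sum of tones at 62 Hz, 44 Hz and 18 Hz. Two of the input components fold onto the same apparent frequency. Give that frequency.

2 Hz

fs/2 = 10 Hz.
62 Hz mod fs = 2 Hz.
2 Hz ≤ fs/2 = 10 Hz, appears at 2 Hz.
44 Hz mod fs = 4 Hz.
4 Hz ≤ fs/2 = 10 Hz, appears at 4 Hz.
18 Hz > fs/2 = 10 Hz, folds to fs − 18 Hz = 2 Hz.
18 Hz and 62 Hz both map to 2 Hz.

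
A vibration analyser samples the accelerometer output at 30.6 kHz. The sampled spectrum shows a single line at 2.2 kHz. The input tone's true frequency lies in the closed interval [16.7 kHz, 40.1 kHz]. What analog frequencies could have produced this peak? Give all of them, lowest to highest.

Frequencies that alias to 2.2 kHz are k·fs ± 2.2 kHz for integer k ≥ 0.
k=0: 2.2 kHz.
k=1: 28.4 kHz, 32.8 kHz.
k=2: 59 kHz, 63.4 kHz.
Within [16.7 kHz, 40.1 kHz]: 28.4 kHz, 32.8 kHz.

28.4 kHz, 32.8 kHz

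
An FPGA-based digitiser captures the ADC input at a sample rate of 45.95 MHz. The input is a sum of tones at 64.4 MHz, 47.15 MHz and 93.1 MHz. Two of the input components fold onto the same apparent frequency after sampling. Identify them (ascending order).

47.15 MHz, 93.1 MHz

fs/2 = 22.975 MHz.
64.4 MHz mod fs = 18.45 MHz.
18.45 MHz ≤ fs/2 = 22.975 MHz, appears at 18.45 MHz.
47.15 MHz mod fs = 1.2 MHz.
1.2 MHz ≤ fs/2 = 22.975 MHz, appears at 1.2 MHz.
93.1 MHz mod fs = 1.2 MHz.
1.2 MHz ≤ fs/2 = 22.975 MHz, appears at 1.2 MHz.
47.15 MHz and 93.1 MHz both map to 1.2 MHz.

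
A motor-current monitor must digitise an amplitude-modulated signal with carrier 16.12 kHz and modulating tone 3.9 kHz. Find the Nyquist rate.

AM sidebands sit at fc ± fm = 12.22 kHz and 20.02 kHz.
Highest-frequency component: 20.02 kHz.
Nyquist rate = 2 × 20.02 kHz = 40.04 kHz.

40.04 kHz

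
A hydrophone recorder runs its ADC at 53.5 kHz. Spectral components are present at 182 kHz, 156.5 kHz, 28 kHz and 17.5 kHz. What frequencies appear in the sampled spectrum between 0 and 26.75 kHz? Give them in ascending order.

fs/2 = 26.75 kHz.
182 kHz mod fs = 21.5 kHz.
21.5 kHz ≤ fs/2 = 26.75 kHz, appears at 21.5 kHz.
156.5 kHz mod fs = 49.5 kHz.
49.5 kHz > fs/2 = 26.75 kHz, folds to fs − 49.5 kHz = 4 kHz.
28 kHz > fs/2 = 26.75 kHz, folds to fs − 28 kHz = 25.5 kHz.
17.5 kHz ≤ fs/2 = 26.75 kHz, passes unchanged.
Distinct values: {4 kHz, 17.5 kHz, 21.5 kHz, 25.5 kHz}.

4 kHz, 17.5 kHz, 21.5 kHz, 25.5 kHz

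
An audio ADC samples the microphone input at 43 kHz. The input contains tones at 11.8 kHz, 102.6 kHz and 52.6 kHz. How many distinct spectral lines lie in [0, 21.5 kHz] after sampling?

fs/2 = 21.5 kHz.
11.8 kHz ≤ fs/2 = 21.5 kHz, passes unchanged.
102.6 kHz mod fs = 16.6 kHz.
16.6 kHz ≤ fs/2 = 21.5 kHz, appears at 16.6 kHz.
52.6 kHz mod fs = 9.6 kHz.
9.6 kHz ≤ fs/2 = 21.5 kHz, appears at 9.6 kHz.
Distinct values: {9.6 kHz, 11.8 kHz, 16.6 kHz} → 3.

3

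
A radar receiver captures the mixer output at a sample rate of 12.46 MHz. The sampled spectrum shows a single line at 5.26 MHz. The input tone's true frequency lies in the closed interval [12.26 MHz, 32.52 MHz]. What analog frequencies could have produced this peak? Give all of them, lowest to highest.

Frequencies that alias to 5.26 MHz are k·fs ± 5.26 MHz for integer k ≥ 0.
k=0: 5.26 MHz.
k=1: 7.2 MHz, 17.72 MHz.
k=2: 19.66 MHz, 30.18 MHz.
k=3: 32.12 MHz, 42.64 MHz.
k=4: 44.58 MHz, 55.1 MHz.
Within [12.26 MHz, 32.52 MHz]: 17.72 MHz, 19.66 MHz, 30.18 MHz, 32.12 MHz.

17.72 MHz, 19.66 MHz, 30.18 MHz, 32.12 MHz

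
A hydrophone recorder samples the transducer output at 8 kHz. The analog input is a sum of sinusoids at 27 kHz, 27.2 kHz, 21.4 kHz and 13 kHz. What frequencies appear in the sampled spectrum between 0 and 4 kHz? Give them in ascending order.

fs/2 = 4 kHz.
27 kHz mod fs = 3 kHz.
3 kHz ≤ fs/2 = 4 kHz, appears at 3 kHz.
27.2 kHz mod fs = 3.2 kHz.
3.2 kHz ≤ fs/2 = 4 kHz, appears at 3.2 kHz.
21.4 kHz mod fs = 5.4 kHz.
5.4 kHz > fs/2 = 4 kHz, folds to fs − 5.4 kHz = 2.6 kHz.
13 kHz mod fs = 5 kHz.
5 kHz > fs/2 = 4 kHz, folds to fs − 5 kHz = 3 kHz.
Distinct values: {2.6 kHz, 3 kHz, 3.2 kHz}.

2.6 kHz, 3 kHz, 3.2 kHz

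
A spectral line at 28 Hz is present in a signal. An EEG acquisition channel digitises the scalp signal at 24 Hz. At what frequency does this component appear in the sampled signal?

4 Hz

28 Hz mod fs = 4 Hz.
4 Hz ≤ fs/2 = 12 Hz, appears at 4 Hz.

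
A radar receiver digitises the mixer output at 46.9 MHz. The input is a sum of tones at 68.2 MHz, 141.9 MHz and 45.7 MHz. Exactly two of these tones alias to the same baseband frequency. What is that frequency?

fs/2 = 23.45 MHz.
68.2 MHz mod fs = 21.3 MHz.
21.3 MHz ≤ fs/2 = 23.45 MHz, appears at 21.3 MHz.
141.9 MHz mod fs = 1.2 MHz.
1.2 MHz ≤ fs/2 = 23.45 MHz, appears at 1.2 MHz.
45.7 MHz > fs/2 = 23.45 MHz, folds to fs − 45.7 MHz = 1.2 MHz.
45.7 MHz and 141.9 MHz both map to 1.2 MHz.

1.2 MHz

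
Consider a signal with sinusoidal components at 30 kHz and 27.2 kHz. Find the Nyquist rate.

Highest-frequency component: 30 kHz.
Nyquist rate = 2 × 30 kHz = 60 kHz.

60 kHz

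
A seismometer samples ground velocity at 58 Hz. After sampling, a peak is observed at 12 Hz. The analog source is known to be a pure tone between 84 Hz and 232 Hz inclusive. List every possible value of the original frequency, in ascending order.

Frequencies that alias to 12 Hz are k·fs ± 12 Hz for integer k ≥ 0.
k=0: 12 Hz.
k=1: 46 Hz, 70 Hz.
k=2: 104 Hz, 128 Hz.
k=3: 162 Hz, 186 Hz.
k=4: 220 Hz, 244 Hz.
k=5: 278 Hz, 302 Hz.
Within [84 Hz, 232 Hz]: 104 Hz, 128 Hz, 162 Hz, 186 Hz, 220 Hz.

104 Hz, 128 Hz, 162 Hz, 186 Hz, 220 Hz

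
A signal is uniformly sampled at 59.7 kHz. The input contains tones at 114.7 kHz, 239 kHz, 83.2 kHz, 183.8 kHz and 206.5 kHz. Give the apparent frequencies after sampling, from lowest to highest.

0.2 kHz, 4.7 kHz, 23.5 kHz, 27.4 kHz

fs/2 = 29.85 kHz.
114.7 kHz mod fs = 55 kHz.
55 kHz > fs/2 = 29.85 kHz, folds to fs − 55 kHz = 4.7 kHz.
239 kHz mod fs = 0.2 kHz.
0.2 kHz ≤ fs/2 = 29.85 kHz, appears at 0.2 kHz.
83.2 kHz mod fs = 23.5 kHz.
23.5 kHz ≤ fs/2 = 29.85 kHz, appears at 23.5 kHz.
183.8 kHz mod fs = 4.7 kHz.
4.7 kHz ≤ fs/2 = 29.85 kHz, appears at 4.7 kHz.
206.5 kHz mod fs = 27.4 kHz.
27.4 kHz ≤ fs/2 = 29.85 kHz, appears at 27.4 kHz.
Distinct values: {0.2 kHz, 4.7 kHz, 23.5 kHz, 27.4 kHz}.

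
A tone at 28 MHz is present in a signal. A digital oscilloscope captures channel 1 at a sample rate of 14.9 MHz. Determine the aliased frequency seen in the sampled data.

1.8 MHz

28 MHz mod fs = 13.1 MHz.
13.1 MHz > fs/2 = 7.45 MHz, folds to fs − 13.1 MHz = 1.8 MHz.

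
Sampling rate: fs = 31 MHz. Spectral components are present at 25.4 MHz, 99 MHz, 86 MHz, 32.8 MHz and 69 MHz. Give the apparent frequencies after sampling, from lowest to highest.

1.8 MHz, 5.6 MHz, 6 MHz, 7 MHz

fs/2 = 15.5 MHz.
25.4 MHz > fs/2 = 15.5 MHz, folds to fs − 25.4 MHz = 5.6 MHz.
99 MHz mod fs = 6 MHz.
6 MHz ≤ fs/2 = 15.5 MHz, appears at 6 MHz.
86 MHz mod fs = 24 MHz.
24 MHz > fs/2 = 15.5 MHz, folds to fs − 24 MHz = 7 MHz.
32.8 MHz mod fs = 1.8 MHz.
1.8 MHz ≤ fs/2 = 15.5 MHz, appears at 1.8 MHz.
69 MHz mod fs = 7 MHz.
7 MHz ≤ fs/2 = 15.5 MHz, appears at 7 MHz.
Distinct values: {1.8 MHz, 5.6 MHz, 6 MHz, 7 MHz}.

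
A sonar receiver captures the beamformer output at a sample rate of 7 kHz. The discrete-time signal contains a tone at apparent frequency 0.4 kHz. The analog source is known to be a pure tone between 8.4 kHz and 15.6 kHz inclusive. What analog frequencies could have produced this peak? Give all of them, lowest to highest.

Frequencies that alias to 0.4 kHz are k·fs ± 0.4 kHz for integer k ≥ 0.
k=0: 0.4 kHz.
k=1: 6.6 kHz, 7.4 kHz.
k=2: 13.6 kHz, 14.4 kHz.
k=3: 20.6 kHz, 21.4 kHz.
Within [8.4 kHz, 15.6 kHz]: 13.6 kHz, 14.4 kHz.

13.6 kHz, 14.4 kHz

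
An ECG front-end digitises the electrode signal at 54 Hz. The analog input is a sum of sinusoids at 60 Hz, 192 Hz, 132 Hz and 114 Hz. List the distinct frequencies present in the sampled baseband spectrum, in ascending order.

6 Hz, 24 Hz

fs/2 = 27 Hz.
60 Hz mod fs = 6 Hz.
6 Hz ≤ fs/2 = 27 Hz, appears at 6 Hz.
192 Hz mod fs = 30 Hz.
30 Hz > fs/2 = 27 Hz, folds to fs − 30 Hz = 24 Hz.
132 Hz mod fs = 24 Hz.
24 Hz ≤ fs/2 = 27 Hz, appears at 24 Hz.
114 Hz mod fs = 6 Hz.
6 Hz ≤ fs/2 = 27 Hz, appears at 6 Hz.
Distinct values: {6 Hz, 24 Hz}.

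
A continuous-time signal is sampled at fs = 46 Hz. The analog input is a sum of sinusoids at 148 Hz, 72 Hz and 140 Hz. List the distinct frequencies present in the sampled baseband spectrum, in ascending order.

2 Hz, 10 Hz, 20 Hz

fs/2 = 23 Hz.
148 Hz mod fs = 10 Hz.
10 Hz ≤ fs/2 = 23 Hz, appears at 10 Hz.
72 Hz mod fs = 26 Hz.
26 Hz > fs/2 = 23 Hz, folds to fs − 26 Hz = 20 Hz.
140 Hz mod fs = 2 Hz.
2 Hz ≤ fs/2 = 23 Hz, appears at 2 Hz.
Distinct values: {2 Hz, 10 Hz, 20 Hz}.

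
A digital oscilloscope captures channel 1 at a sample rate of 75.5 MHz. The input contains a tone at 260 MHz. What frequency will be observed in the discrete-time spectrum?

260 MHz mod fs = 33.5 MHz.
33.5 MHz ≤ fs/2 = 37.75 MHz, appears at 33.5 MHz.

33.5 MHz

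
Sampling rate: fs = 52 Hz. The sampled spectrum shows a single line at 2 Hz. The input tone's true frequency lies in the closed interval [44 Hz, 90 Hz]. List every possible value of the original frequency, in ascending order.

Frequencies that alias to 2 Hz are k·fs ± 2 Hz for integer k ≥ 0.
k=0: 2 Hz.
k=1: 50 Hz, 54 Hz.
k=2: 102 Hz, 106 Hz.
Within [44 Hz, 90 Hz]: 50 Hz, 54 Hz.

50 Hz, 54 Hz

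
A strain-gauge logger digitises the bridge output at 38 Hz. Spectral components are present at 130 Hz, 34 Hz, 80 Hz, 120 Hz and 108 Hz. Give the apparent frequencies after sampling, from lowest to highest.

fs/2 = 19 Hz.
130 Hz mod fs = 16 Hz.
16 Hz ≤ fs/2 = 19 Hz, appears at 16 Hz.
34 Hz > fs/2 = 19 Hz, folds to fs − 34 Hz = 4 Hz.
80 Hz mod fs = 4 Hz.
4 Hz ≤ fs/2 = 19 Hz, appears at 4 Hz.
120 Hz mod fs = 6 Hz.
6 Hz ≤ fs/2 = 19 Hz, appears at 6 Hz.
108 Hz mod fs = 32 Hz.
32 Hz > fs/2 = 19 Hz, folds to fs − 32 Hz = 6 Hz.
Distinct values: {4 Hz, 6 Hz, 16 Hz}.

4 Hz, 6 Hz, 16 Hz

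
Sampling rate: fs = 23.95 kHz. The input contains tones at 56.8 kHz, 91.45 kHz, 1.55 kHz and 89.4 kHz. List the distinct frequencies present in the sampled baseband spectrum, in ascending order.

fs/2 = 11.975 kHz.
56.8 kHz mod fs = 8.9 kHz.
8.9 kHz ≤ fs/2 = 11.975 kHz, appears at 8.9 kHz.
91.45 kHz mod fs = 19.6 kHz.
19.6 kHz > fs/2 = 11.975 kHz, folds to fs − 19.6 kHz = 4.35 kHz.
1.55 kHz ≤ fs/2 = 11.975 kHz, passes unchanged.
89.4 kHz mod fs = 17.55 kHz.
17.55 kHz > fs/2 = 11.975 kHz, folds to fs − 17.55 kHz = 6.4 kHz.
Distinct values: {1.55 kHz, 4.35 kHz, 6.4 kHz, 8.9 kHz}.

1.55 kHz, 4.35 kHz, 6.4 kHz, 8.9 kHz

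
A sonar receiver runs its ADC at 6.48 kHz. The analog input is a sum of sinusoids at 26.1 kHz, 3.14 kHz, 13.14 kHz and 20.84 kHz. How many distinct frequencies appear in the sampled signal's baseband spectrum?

3

fs/2 = 3.24 kHz.
26.1 kHz mod fs = 0.18 kHz.
0.18 kHz ≤ fs/2 = 3.24 kHz, appears at 0.18 kHz.
3.14 kHz ≤ fs/2 = 3.24 kHz, passes unchanged.
13.14 kHz mod fs = 0.18 kHz.
0.18 kHz ≤ fs/2 = 3.24 kHz, appears at 0.18 kHz.
20.84 kHz mod fs = 1.4 kHz.
1.4 kHz ≤ fs/2 = 3.24 kHz, appears at 1.4 kHz.
Distinct values: {0.18 kHz, 1.4 kHz, 3.14 kHz} → 3.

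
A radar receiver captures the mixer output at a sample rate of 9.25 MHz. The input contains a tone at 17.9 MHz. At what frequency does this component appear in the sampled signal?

0.6 MHz

17.9 MHz mod fs = 8.65 MHz.
8.65 MHz > fs/2 = 4.625 MHz, folds to fs − 8.65 MHz = 0.6 MHz.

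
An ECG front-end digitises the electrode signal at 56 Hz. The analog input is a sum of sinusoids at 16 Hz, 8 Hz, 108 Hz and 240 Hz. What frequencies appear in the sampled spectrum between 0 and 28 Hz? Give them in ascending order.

fs/2 = 28 Hz.
16 Hz ≤ fs/2 = 28 Hz, passes unchanged.
8 Hz ≤ fs/2 = 28 Hz, passes unchanged.
108 Hz mod fs = 52 Hz.
52 Hz > fs/2 = 28 Hz, folds to fs − 52 Hz = 4 Hz.
240 Hz mod fs = 16 Hz.
16 Hz ≤ fs/2 = 28 Hz, appears at 16 Hz.
Distinct values: {4 Hz, 8 Hz, 16 Hz}.

4 Hz, 8 Hz, 16 Hz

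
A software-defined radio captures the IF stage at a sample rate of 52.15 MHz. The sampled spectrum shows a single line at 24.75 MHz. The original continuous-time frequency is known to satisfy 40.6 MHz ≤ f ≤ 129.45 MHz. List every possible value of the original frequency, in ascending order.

Frequencies that alias to 24.75 MHz are k·fs ± 24.75 MHz for integer k ≥ 0.
k=0: 24.75 MHz.
k=1: 27.4 MHz, 76.9 MHz.
k=2: 79.55 MHz, 129.05 MHz.
k=3: 131.7 MHz, 181.2 MHz.
Within [40.6 MHz, 129.45 MHz]: 76.9 MHz, 79.55 MHz, 129.05 MHz.

76.9 MHz, 79.55 MHz, 129.05 MHz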